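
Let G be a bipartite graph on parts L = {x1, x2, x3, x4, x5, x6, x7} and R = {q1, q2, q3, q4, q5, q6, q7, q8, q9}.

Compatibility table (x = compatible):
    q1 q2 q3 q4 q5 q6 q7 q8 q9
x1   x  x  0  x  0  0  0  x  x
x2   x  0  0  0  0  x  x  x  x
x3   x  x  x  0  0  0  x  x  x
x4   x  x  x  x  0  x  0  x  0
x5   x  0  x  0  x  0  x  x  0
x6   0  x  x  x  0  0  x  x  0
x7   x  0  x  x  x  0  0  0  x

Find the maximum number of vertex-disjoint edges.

One maximum matching: x1→q2, x2→q6, x3→q1, x4→q4, x5→q8, x6→q7, x7→q9.
This saturates every left vertex, so 7 is the maximum.

7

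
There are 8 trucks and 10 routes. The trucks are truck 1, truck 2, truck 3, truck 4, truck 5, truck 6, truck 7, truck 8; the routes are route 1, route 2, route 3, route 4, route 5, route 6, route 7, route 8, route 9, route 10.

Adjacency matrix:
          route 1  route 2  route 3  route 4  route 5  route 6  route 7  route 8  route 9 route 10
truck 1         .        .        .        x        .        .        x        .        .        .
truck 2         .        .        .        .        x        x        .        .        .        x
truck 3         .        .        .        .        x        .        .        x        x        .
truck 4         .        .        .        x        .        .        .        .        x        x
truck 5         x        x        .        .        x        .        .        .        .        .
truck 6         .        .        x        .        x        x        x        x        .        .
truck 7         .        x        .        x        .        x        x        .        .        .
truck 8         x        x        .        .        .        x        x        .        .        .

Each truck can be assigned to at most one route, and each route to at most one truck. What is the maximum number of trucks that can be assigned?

8

A valid assignment of size 8: truck 1→route 4, truck 2→route 6, truck 3→route 9, truck 4→route 10, truck 5→route 1, truck 6→route 3, truck 7→route 2, truck 8→route 7.
All 8 trucks are matched, so no larger matching exists.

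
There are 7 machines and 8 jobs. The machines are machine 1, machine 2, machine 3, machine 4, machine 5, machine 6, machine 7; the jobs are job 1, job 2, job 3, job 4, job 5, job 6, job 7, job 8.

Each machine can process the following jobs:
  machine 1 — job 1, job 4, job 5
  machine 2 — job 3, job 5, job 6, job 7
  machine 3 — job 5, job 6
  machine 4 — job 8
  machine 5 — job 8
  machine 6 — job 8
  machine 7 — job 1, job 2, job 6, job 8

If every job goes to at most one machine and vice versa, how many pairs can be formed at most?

5

A valid assignment of size 5: machine 1-job 1, machine 2-job 3, machine 3-job 6, machine 4-job 8, machine 7-job 2.
The set {machine 4, machine 5, machine 6} has only 1 neighbour ({job 8}), so by Hall's theorem at most 5 of the 7 machines can be matched.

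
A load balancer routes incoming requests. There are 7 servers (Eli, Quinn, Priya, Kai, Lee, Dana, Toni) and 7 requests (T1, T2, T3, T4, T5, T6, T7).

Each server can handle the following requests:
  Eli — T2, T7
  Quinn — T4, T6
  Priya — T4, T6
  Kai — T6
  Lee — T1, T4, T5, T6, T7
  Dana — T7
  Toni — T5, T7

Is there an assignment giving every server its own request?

No

The set {Quinn, Priya, Kai} has only 2 neighbours ({T4, T6}), so by Hall's theorem at most 6 of the 7 servers can be matched.
Hence no matching covers every server.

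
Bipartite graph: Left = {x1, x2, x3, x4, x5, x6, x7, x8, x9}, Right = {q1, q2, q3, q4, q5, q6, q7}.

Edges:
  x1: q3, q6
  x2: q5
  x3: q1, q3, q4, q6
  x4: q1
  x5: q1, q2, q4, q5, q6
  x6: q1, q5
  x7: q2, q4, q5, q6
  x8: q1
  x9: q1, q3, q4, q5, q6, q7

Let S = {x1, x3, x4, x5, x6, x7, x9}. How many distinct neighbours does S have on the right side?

The union of neighbours of {x1, x3, x4, x5, x6, x7, x9} is {q1, q2, q3, q4, q5, q6, q7}, which has 7 elements.
Since |N(S)| = 7 ≥ |S| = 7, Hall's condition holds for this subset.

7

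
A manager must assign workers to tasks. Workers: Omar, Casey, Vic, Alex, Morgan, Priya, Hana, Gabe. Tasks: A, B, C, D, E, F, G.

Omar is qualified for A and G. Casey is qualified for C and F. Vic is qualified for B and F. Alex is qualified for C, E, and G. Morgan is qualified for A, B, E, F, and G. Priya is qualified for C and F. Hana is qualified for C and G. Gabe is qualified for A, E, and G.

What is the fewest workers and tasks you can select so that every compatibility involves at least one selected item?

6

{A, B, C, E, F, G} is a vertex cover of size 6: every edge has an endpoint in this set.
No smaller cover exists because Omar–A, Casey–C, Vic–B, Alex–E, Morgan–G, Priya–F is a matching of size 6, and a cover must include an endpoint of each of these disjoint edges (König's theorem).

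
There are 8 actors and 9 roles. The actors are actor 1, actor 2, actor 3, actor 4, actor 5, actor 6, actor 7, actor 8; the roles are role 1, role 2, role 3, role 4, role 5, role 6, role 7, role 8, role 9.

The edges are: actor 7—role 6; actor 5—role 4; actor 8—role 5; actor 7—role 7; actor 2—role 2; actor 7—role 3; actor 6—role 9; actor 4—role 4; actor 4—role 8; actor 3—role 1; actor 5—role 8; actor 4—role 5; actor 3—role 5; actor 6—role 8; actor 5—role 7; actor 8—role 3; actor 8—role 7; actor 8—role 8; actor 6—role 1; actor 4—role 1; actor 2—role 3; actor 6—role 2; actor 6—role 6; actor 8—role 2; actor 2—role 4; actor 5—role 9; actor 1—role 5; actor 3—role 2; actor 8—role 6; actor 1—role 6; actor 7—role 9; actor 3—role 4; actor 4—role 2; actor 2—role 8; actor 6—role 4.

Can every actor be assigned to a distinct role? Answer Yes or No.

A valid assignment of size 8: actor 1-role 6, actor 2-role 3, actor 3-role 2, actor 4-role 5, actor 5-role 8, actor 6-role 1, actor 7-role 9, actor 8-role 7.
Every actor is matched, so this matching saturates all of them.

Yes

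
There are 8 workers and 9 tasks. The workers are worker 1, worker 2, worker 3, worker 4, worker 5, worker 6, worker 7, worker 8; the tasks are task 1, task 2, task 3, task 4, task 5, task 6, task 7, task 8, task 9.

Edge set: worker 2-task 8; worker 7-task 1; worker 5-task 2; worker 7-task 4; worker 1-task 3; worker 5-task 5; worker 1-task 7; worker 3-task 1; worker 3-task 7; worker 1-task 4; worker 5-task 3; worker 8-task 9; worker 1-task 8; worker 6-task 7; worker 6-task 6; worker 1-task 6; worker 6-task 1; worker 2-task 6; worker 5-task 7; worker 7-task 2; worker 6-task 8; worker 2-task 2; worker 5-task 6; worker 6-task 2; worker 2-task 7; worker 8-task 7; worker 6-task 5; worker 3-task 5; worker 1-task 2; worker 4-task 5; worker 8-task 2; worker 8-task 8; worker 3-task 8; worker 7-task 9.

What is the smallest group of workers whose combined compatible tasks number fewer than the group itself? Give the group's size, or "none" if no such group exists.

none

A matching saturating every worker exists, for instance worker 1→task 4, worker 2→task 6, worker 3→task 7, worker 4→task 5, worker 5→task 3, worker 6→task 8, worker 7→task 1, worker 8→task 2.
By Hall's marriage theorem, this means |N(S)| ≥ |S| for every subset S, so no violating subset exists.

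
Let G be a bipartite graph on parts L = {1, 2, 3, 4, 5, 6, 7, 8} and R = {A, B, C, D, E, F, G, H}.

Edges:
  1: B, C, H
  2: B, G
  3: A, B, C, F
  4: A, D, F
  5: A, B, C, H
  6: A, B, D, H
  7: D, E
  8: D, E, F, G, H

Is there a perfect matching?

One maximum matching: 1–H, 2–B, 3–C, 4–F, 5–A, 6–D, 7–E, 8–G.
Every left vertex is matched, so this is a perfect matching.

Yes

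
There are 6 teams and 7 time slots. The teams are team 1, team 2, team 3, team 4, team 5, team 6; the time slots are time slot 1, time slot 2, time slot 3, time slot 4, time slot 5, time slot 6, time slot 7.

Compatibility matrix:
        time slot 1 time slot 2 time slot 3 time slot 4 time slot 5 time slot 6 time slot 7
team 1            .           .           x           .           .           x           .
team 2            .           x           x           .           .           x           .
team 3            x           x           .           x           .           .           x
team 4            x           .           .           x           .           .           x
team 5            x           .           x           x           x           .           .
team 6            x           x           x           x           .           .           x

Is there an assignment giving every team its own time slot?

Yes

For example, pair team 1–time slot 6, team 2–time slot 2, team 3–time slot 1, team 4–time slot 4, team 5–time slot 3, team 6–time slot 7.
Every team is matched, so this matching saturates all of them.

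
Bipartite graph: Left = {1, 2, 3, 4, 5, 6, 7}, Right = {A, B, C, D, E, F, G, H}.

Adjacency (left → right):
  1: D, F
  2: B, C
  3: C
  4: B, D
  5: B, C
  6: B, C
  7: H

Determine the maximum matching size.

5

One maximum matching: 1-F, 2-B, 3-C, 4-D, 7-H.
The set {2, 3, 5, 6} has only 2 neighbours ({B, C}), so by Hall's theorem at most 5 of the 7 left vertices can be matched.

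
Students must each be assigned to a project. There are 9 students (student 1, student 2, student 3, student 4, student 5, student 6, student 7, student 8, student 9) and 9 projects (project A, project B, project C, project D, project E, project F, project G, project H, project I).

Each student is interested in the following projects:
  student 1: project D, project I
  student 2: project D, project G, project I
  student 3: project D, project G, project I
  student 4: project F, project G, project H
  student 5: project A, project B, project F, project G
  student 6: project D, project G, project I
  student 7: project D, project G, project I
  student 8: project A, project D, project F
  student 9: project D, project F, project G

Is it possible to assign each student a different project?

The set {student 1, student 2, student 3, student 6, student 7} has only 3 neighbours ({project D, project G, project I}), so by Hall's theorem at most 7 of the 9 students can be matched.
Hence no matching covers every student.

No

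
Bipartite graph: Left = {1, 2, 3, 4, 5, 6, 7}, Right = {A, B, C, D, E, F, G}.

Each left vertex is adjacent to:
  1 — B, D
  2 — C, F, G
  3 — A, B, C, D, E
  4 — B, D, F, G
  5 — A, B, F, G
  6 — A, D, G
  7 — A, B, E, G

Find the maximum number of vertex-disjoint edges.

A valid assignment of size 7: 1-D, 2-C, 3-E, 4-G, 5-F, 6-A, 7-B.
All 7 left vertices are matched, so no larger matching exists.

7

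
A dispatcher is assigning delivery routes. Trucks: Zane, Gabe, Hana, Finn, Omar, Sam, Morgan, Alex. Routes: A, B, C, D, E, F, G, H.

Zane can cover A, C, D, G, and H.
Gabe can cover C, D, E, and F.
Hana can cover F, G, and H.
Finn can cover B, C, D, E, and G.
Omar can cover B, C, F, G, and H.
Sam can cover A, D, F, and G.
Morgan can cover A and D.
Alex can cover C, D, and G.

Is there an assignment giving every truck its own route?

Yes

For example, pair Zane-H, Gabe-C, Hana-F, Finn-E, Omar-B, Sam-D, Morgan-A, Alex-G.
All 8 trucks are covered.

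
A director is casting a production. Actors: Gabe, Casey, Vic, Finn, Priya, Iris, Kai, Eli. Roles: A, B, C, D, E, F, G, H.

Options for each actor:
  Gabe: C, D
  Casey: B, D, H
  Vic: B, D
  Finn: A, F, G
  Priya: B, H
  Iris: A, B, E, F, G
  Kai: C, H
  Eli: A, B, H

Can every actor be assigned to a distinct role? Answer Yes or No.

The set {Gabe, Casey, Vic, Priya, Kai} has only 4 neighbours ({B, C, D, H}), so by Hall's theorem at most 7 of the 8 actors can be matched.
Hence no matching covers every actor.

No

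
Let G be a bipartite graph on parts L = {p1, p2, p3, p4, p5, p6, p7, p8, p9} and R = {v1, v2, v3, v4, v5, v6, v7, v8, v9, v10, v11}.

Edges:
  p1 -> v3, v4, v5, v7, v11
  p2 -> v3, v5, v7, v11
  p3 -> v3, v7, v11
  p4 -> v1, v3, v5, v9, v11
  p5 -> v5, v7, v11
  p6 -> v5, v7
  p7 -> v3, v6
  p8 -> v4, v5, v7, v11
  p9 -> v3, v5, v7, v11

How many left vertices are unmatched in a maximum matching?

For example, pair p1→v4, p2→v5, p3→v3, p4→v1, p5→v11, p6→v7, p7→v6.
The set {p1, p2, p3, p5, p6, p8, p9} has only 5 neighbours ({v11, v3, v4, v5, v7}), so by Hall's theorem at most 7 of the 9 left vertices can be matched.
That matches 7 of the 9, leaving 2 unmatched; no matching can do better.

2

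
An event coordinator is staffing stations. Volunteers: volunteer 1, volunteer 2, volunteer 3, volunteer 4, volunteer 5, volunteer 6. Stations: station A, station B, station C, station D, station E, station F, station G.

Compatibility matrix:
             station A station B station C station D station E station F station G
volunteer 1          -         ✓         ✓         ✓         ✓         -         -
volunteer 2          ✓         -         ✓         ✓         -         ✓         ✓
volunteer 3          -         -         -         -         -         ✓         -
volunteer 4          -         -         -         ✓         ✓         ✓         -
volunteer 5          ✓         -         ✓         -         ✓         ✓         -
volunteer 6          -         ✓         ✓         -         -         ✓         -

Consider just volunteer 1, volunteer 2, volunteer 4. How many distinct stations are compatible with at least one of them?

7

The union of neighbours of {volunteer 1, volunteer 2, volunteer 4} is {station A, station B, station C, station D, station E, station F, station G}, which has 7 elements.
Since |N(S)| = 7 ≥ |S| = 3, Hall's condition holds for this subset.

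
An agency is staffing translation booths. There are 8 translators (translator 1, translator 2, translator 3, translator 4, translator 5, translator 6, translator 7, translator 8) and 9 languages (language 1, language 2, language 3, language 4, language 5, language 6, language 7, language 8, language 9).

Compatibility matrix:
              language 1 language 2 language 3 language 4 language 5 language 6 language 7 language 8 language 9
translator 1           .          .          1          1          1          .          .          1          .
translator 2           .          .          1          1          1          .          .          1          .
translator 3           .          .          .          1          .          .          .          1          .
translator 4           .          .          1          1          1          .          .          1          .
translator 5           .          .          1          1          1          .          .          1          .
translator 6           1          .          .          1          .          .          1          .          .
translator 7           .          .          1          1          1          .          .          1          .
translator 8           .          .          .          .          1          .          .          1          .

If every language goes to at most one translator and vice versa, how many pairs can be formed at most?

5

A valid assignment of size 5: translator 1-language 5, translator 2-language 3, translator 3-language 4, translator 4-language 8, translator 6-language 7.
The set {translator 1, translator 2, translator 3, translator 4, translator 5, translator 7, translator 8} has only 4 neighbours ({language 3, language 4, language 5, language 8}), so by Hall's theorem at most 5 of the 8 translators can be matched.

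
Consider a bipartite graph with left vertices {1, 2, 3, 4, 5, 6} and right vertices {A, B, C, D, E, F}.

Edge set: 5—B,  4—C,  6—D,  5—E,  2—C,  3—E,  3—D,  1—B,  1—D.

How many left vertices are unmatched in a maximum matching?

2

For example, pair 1-D, 2-C, 3-E, 5-B.
The set {1, 2, 3, 4, 5, 6} has only 4 neighbours ({B, C, D, E}), so by Hall's theorem at most 4 of the 6 left vertices can be matched.
That matches 4 of the 6, leaving 2 unmatched; no matching can do better.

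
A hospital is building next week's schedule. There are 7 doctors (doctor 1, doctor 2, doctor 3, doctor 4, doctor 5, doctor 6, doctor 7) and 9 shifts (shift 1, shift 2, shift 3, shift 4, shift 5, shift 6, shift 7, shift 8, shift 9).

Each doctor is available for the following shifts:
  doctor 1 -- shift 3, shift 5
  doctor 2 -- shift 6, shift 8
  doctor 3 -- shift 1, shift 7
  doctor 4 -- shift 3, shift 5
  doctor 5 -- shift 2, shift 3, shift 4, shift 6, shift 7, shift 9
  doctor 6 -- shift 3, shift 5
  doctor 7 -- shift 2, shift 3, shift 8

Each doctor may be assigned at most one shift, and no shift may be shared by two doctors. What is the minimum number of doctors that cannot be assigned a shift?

A valid assignment of size 6: doctor 1–shift 3, doctor 2–shift 6, doctor 3–shift 1, doctor 4–shift 5, doctor 5–shift 7, doctor 7–shift 2.
The set {doctor 1, doctor 4, doctor 6} has only 2 neighbours ({shift 3, shift 5}), so by Hall's theorem at most 6 of the 7 doctors can be matched.
That matches 6 of the 7, leaving 1 unmatched; no matching can do better.

1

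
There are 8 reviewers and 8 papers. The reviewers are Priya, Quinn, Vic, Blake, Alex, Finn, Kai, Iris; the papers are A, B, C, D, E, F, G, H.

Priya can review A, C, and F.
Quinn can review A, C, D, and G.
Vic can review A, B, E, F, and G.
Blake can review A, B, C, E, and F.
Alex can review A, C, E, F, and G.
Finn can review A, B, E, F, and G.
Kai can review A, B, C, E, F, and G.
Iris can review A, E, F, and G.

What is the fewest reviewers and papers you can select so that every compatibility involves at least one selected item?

7

{Quinn, A, B, C, E, F, G} is a vertex cover of size 7: every edge has an endpoint in this set.
No smaller cover exists because Priya–C, Quinn–D, Vic–B, Blake–F, Alex–E, Finn–A, Kai–G is a matching of size 7, and a cover must include an endpoint of each of these disjoint edges (König's theorem).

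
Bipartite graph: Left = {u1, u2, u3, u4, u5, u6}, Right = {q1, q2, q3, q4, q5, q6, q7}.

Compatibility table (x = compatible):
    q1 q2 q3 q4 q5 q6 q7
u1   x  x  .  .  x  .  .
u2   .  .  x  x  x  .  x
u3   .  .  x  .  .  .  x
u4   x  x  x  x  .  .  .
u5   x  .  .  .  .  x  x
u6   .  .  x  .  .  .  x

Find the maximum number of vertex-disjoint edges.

A valid assignment of size 6: u1–q5, u2–q4, u3–q3, u4–q2, u5–q6, u6–q7.
All 6 left vertices are matched, so no larger matching exists.

6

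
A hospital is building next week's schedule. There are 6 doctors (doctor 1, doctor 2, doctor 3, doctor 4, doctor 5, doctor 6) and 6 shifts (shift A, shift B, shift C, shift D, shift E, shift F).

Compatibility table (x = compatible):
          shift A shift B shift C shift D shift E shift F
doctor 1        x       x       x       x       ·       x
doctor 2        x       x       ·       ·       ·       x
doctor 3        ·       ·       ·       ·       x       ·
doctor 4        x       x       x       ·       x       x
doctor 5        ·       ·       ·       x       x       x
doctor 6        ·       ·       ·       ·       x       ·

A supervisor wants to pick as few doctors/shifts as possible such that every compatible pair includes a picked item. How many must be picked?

5

The 5 edges doctor 1–shift A, doctor 2–shift B, doctor 3–shift E, doctor 4–shift C, doctor 5–shift F form a matching, so any vertex cover needs at least 5 vertices (one per matched edge).
Conversely {doctor 1, doctor 2, doctor 4, doctor 5, shift E} meets every edge and has exactly 5 vertices, so 5 is optimal.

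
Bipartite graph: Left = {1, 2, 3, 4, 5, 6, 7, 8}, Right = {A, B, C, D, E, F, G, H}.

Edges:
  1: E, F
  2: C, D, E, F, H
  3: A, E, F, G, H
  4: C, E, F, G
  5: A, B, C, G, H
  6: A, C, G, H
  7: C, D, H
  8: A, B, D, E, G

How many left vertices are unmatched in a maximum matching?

0

One maximum matching: 1-F, 2-H, 3-A, 4-E, 5-B, 6-C, 7-D, 8-G.
All 8 left vertices are matched, so no larger matching exists.
That matches 8 of the 8, leaving 0 unmatched; no matching can do better.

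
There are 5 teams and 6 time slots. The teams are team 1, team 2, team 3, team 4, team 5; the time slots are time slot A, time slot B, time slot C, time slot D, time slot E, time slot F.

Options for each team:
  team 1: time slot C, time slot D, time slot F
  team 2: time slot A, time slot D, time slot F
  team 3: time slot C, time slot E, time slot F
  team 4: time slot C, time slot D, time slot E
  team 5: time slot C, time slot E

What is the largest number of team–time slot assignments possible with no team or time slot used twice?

One maximum matching: team 1→time slot F, team 2→time slot A, team 3→time slot E, team 4→time slot D, team 5→time slot C.
This saturates every team, so 5 is the maximum.

5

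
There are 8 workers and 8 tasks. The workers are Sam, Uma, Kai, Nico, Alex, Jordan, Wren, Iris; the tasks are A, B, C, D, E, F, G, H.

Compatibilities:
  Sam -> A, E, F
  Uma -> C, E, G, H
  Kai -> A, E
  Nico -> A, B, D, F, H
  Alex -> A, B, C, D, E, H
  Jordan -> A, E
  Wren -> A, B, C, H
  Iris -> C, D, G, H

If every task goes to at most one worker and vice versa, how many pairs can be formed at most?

8

One maximum matching: Sam–F, Uma–C, Kai–A, Nico–H, Alex–D, Jordan–E, Wren–B, Iris–G.
All 8 workers are matched, so no larger matching exists.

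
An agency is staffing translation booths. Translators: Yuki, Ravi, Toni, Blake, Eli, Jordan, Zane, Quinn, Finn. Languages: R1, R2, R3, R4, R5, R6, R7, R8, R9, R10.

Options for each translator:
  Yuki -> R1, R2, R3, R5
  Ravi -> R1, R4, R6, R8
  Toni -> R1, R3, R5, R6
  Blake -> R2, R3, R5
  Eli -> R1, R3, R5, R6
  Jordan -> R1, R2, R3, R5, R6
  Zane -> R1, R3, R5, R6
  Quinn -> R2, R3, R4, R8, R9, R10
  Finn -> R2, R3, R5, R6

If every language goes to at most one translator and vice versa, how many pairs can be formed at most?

For example, pair Yuki–R1, Ravi–R8, Toni–R5, Blake–R2, Eli–R3, Jordan–R6, Quinn–R9.
The set {Yuki, Toni, Blake, Eli, Jordan, Zane, Finn} has only 5 neighbours ({R1, R2, R3, R5, R6}), so by Hall's theorem at most 7 of the 9 translators can be matched.

7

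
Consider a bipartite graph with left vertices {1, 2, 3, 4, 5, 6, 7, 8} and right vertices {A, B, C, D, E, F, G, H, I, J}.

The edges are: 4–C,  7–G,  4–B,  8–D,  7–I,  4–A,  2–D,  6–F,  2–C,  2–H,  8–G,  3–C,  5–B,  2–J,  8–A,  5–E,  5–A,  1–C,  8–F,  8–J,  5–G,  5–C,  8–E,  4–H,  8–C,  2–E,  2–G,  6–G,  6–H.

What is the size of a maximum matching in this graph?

For example, pair 1→C, 2→G, 4→B, 5→A, 6→F, 7→I, 8→J.
The set {1, 3} has only 1 neighbour ({C}), so by Hall's theorem at most 7 of the 8 left vertices can be matched.

7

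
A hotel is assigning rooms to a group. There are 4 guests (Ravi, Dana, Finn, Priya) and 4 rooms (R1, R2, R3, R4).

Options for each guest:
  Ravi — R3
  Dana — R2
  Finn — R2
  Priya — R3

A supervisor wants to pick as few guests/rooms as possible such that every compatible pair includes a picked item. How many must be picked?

A maximum matching has 2 edges (e.g. Ravi–R3, Dana–R2).
By König's theorem the minimum vertex cover has the same size. One such cover is {R2, R3}.

2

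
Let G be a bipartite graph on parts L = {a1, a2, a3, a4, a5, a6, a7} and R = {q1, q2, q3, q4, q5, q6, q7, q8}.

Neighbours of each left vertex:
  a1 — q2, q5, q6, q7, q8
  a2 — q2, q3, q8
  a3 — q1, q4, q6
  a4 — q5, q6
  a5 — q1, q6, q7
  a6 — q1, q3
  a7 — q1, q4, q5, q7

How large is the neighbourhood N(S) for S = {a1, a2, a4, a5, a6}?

The union of neighbours of {a1, a2, a4, a5, a6} is {q1, q2, q3, q5, q6, q7, q8}, which has 7 elements.
Since |N(S)| = 7 ≥ |S| = 5, Hall's condition holds for this subset.

7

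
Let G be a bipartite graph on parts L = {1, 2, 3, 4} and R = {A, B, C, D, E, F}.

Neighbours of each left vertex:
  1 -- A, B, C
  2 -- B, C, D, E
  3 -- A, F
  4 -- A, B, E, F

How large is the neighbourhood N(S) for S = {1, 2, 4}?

The union of neighbours of {1, 2, 4} is {A, B, C, D, E, F}, which has 6 elements.
Since |N(S)| = 6 ≥ |S| = 3, Hall's condition holds for this subset.

6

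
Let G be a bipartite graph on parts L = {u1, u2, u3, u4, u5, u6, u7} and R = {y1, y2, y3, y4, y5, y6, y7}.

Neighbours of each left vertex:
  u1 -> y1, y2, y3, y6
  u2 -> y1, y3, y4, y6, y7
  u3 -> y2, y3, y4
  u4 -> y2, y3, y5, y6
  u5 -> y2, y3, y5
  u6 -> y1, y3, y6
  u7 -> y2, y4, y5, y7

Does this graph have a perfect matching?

A valid assignment of size 7: u1-y1, u2-y6, u3-y4, u4-y5, u5-y2, u6-y3, u7-y7.
Every left vertex is matched, so this is a perfect matching.

Yes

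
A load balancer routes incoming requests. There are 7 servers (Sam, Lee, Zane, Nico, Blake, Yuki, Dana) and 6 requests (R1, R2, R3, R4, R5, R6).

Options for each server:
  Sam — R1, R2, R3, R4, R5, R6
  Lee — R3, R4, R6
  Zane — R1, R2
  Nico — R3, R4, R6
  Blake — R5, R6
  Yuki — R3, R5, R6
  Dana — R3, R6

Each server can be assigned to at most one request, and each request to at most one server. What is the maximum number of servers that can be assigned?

One maximum matching: Sam–R2, Lee–R4, Zane–R1, Nico–R3, Blake–R6, Yuki–R5.
The set {Lee, Nico, Blake, Yuki, Dana} has only 4 neighbours ({R3, R4, R5, R6}), so by Hall's theorem at most 6 of the 7 servers can be matched.

6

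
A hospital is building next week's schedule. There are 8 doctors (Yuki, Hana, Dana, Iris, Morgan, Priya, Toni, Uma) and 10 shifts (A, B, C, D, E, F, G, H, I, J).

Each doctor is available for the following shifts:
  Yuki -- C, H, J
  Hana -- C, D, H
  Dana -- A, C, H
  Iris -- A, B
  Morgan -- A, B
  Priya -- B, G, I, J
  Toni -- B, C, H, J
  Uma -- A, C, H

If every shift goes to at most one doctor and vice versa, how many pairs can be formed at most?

One maximum matching: Yuki→C, Hana→D, Dana→H, Iris→A, Morgan→B, Priya→G, Toni→J.
The set {Yuki, Dana, Iris, Morgan, Toni, Uma} has only 5 neighbours ({A, B, C, H, J}), so by Hall's theorem at most 7 of the 8 doctors can be matched.

7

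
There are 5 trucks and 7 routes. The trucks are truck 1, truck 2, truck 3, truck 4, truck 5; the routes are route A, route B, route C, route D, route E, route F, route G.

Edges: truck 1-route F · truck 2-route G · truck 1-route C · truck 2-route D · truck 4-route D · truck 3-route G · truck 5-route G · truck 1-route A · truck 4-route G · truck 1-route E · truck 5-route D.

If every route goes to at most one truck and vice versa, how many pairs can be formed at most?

A valid assignment of size 3: truck 1–route E, truck 2–route D, truck 3–route G.
The set {truck 2, truck 3, truck 4, truck 5} has only 2 neighbours ({route D, route G}), so by Hall's theorem at most 3 of the 5 trucks can be matched.

3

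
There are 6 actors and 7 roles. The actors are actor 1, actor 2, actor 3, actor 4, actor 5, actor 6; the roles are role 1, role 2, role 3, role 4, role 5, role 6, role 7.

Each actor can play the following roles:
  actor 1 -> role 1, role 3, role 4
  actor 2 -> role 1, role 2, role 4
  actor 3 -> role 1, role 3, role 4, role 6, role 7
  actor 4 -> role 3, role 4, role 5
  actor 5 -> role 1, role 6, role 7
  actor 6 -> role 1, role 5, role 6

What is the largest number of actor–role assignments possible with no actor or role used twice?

6

One maximum matching: actor 1-role 1, actor 2-role 2, actor 3-role 7, actor 4-role 3, actor 5-role 6, actor 6-role 5.
This saturates every actor, so 6 is the maximum.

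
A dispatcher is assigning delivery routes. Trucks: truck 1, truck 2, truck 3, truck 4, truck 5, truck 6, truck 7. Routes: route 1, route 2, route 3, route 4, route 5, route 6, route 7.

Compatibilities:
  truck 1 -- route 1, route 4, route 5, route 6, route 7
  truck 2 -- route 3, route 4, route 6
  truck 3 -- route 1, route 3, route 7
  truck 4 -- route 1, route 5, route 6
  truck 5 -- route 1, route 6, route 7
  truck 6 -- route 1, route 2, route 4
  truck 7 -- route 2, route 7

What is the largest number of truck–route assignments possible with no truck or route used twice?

7

For example, pair truck 1→route 5, truck 2→route 4, truck 3→route 3, truck 4→route 1, truck 5→route 6, truck 6→route 2, truck 7→route 7.
All 7 trucks are matched, so no larger matching exists.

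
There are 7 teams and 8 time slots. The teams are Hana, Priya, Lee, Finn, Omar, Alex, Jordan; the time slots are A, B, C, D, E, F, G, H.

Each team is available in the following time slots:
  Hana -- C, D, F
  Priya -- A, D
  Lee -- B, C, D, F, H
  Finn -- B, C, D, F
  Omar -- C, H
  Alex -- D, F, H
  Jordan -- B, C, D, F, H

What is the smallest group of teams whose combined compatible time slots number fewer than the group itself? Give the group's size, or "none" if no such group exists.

Take S = {Hana, Lee, Finn, Omar, Alex, Jordan}. Its neighbourhood is {B, C, D, F, H}, so |N(S)| = 5 < |S| = 6.
Every subset of size less than 6 has at least as many neighbours as members, so 6 is the minimum.

6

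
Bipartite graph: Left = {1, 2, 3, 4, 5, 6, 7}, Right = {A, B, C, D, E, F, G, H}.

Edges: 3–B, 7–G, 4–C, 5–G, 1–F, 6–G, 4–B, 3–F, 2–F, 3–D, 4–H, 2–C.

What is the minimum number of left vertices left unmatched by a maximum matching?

For example, pair 1→F, 2→C, 3→D, 4→B, 5→G.
The set {5, 6, 7} has only 1 neighbour ({G}), so by Hall's theorem at most 5 of the 7 left vertices can be matched.
That matches 5 of the 7, leaving 2 unmatched; no matching can do better.

2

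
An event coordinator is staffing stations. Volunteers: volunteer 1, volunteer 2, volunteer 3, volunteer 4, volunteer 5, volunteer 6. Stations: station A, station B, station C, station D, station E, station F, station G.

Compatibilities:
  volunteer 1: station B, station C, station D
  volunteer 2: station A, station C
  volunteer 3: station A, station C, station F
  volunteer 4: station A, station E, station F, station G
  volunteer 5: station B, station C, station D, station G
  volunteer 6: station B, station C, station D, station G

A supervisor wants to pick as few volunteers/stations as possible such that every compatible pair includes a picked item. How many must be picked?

6

A maximum matching has 6 edges (e.g. volunteer 1–station C, volunteer 2–station A, volunteer 3–station F, volunteer 4–station G, volunteer 5–station D, volunteer 6–station B).
By König's theorem the minimum vertex cover has the same size. One such cover is {volunteer 1, volunteer 2, volunteer 3, volunteer 4, volunteer 5, volunteer 6}.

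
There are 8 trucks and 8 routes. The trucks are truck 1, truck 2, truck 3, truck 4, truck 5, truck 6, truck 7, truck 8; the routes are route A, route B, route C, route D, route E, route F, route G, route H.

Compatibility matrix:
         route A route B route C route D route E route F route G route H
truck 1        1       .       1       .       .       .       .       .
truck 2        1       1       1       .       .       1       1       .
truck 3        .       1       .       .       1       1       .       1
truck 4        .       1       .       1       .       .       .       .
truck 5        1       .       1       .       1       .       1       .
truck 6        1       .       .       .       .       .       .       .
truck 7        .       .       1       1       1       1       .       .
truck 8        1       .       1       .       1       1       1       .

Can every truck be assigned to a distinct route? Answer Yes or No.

A valid assignment of size 8: truck 1–route C, truck 2–route B, truck 3–route H, truck 4–route D, truck 5–route G, truck 6–route A, truck 7–route F, truck 8–route E.
All 8 trucks are covered.

Yes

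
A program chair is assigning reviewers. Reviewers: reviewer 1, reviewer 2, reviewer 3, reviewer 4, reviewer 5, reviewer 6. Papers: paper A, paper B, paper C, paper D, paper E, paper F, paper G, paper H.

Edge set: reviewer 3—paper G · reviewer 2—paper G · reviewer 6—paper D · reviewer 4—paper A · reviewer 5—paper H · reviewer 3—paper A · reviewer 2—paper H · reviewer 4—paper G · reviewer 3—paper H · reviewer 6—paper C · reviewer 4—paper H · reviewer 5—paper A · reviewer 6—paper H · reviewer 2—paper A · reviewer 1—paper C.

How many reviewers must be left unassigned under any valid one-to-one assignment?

A valid assignment of size 5: reviewer 1-paper C, reviewer 2-paper H, reviewer 3-paper G, reviewer 4-paper A, reviewer 6-paper D.
The set {reviewer 2, reviewer 3, reviewer 4, reviewer 5} has only 3 neighbours ({paper A, paper G, paper H}), so by Hall's theorem at most 5 of the 6 reviewers can be matched.
That matches 5 of the 6, leaving 1 unmatched; no matching can do better.

1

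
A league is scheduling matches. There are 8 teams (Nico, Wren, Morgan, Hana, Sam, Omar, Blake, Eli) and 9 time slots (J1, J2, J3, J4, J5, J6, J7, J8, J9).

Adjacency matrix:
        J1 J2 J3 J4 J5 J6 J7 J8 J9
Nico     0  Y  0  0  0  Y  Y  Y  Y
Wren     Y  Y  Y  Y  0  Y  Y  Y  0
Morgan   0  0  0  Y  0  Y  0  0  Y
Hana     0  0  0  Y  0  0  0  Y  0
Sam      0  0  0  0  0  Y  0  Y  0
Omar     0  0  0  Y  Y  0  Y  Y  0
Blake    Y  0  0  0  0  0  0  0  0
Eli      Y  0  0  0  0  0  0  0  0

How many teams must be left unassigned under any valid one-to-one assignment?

One maximum matching: Nico–J9, Wren–J2, Morgan–J4, Hana–J8, Sam–J6, Omar–J7, Blake–J1.
The set {Blake, Eli} has only 1 neighbour ({J1}), so by Hall's theorem at most 7 of the 8 teams can be matched.
That matches 7 of the 8, leaving 1 unmatched; no matching can do better.

1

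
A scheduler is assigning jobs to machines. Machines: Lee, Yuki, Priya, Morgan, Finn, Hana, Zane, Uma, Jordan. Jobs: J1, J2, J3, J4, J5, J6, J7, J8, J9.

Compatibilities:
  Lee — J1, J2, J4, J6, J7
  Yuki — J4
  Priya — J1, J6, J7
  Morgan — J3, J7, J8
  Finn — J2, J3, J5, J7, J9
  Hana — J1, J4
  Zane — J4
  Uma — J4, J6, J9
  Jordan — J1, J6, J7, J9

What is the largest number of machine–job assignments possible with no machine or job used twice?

8

A valid assignment of size 8: Lee–J2, Yuki–J4, Priya–J7, Morgan–J8, Finn–J3, Hana–J1, Uma–J6, Jordan–J9.
The set {Yuki, Zane} has only 1 neighbour ({J4}), so by Hall's theorem at most 8 of the 9 machines can be matched.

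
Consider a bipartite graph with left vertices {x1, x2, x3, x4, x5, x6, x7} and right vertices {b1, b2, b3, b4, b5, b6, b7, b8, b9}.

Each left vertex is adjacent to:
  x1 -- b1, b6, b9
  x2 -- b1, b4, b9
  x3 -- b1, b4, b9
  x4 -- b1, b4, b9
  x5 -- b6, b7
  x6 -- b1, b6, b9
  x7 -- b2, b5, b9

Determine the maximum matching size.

6

For example, pair x1→b6, x2→b1, x3→b9, x4→b4, x5→b7, x7→b5.
The set {x1, x2, x3, x4, x6} has only 4 neighbours ({b1, b4, b6, b9}), so by Hall's theorem at most 6 of the 7 left vertices can be matched.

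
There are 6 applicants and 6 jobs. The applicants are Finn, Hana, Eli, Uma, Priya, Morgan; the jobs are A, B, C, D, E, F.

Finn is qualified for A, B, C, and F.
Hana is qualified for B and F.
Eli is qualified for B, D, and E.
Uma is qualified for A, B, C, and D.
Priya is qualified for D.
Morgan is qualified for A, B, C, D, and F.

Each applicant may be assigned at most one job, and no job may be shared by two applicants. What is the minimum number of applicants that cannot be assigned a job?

0

One maximum matching: Finn→C, Hana→F, Eli→E, Uma→B, Priya→D, Morgan→A.
This saturates every applicant, so 6 is the maximum.
That matches 6 of the 6, leaving 0 unmatched; no matching can do better.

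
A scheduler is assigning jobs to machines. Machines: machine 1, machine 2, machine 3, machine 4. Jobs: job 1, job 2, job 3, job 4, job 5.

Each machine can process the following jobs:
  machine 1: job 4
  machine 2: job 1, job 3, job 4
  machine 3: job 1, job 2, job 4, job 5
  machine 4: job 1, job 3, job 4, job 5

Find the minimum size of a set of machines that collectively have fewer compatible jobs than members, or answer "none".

none

A matching saturating every machine exists, for instance machine 1→job 4, machine 2→job 1, machine 3→job 2, machine 4→job 3.
By Hall's marriage theorem, this means |N(S)| ≥ |S| for every subset S, so no violating subset exists.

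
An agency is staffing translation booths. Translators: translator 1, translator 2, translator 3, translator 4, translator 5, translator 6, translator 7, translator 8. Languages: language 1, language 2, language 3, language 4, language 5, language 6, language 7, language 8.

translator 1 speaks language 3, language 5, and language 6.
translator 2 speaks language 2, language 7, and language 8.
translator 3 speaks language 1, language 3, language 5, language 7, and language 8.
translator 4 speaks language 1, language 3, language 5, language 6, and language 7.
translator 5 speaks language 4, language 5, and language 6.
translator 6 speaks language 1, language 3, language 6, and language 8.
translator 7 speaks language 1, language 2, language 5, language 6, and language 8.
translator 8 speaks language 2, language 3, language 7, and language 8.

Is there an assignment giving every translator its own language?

One maximum matching: translator 1–language 5, translator 2–language 2, translator 3–language 3, translator 4–language 6, translator 5–language 4, translator 6–language 1, translator 7–language 8, translator 8–language 7.
All 8 translators are covered.

Yes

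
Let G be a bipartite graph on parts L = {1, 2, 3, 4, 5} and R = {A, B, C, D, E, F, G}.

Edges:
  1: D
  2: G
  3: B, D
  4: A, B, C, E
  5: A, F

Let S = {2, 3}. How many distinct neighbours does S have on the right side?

3

The union of neighbours of {2, 3} is {B, D, G}, which has 3 elements.
Since |N(S)| = 3 ≥ |S| = 2, Hall's condition holds for this subset.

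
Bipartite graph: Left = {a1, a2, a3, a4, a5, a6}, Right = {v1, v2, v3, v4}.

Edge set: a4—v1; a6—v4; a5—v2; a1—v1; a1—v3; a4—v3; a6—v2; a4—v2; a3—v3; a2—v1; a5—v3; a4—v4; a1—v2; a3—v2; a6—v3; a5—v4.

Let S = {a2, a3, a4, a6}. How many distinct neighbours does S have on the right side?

4

The union of neighbours of {a2, a3, a4, a6} is {v1, v2, v3, v4}, which has 4 elements.
Since |N(S)| = 4 ≥ |S| = 4, Hall's condition holds for this subset.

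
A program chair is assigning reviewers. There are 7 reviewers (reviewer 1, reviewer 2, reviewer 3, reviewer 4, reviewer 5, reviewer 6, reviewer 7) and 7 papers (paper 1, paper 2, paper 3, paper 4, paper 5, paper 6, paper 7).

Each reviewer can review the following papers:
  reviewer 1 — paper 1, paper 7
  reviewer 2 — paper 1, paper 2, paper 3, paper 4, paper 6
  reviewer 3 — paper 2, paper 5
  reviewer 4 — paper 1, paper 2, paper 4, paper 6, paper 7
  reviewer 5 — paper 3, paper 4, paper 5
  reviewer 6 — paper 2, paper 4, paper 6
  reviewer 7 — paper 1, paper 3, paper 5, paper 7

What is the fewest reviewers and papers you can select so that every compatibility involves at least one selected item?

7

{reviewer 1, reviewer 2, reviewer 3, reviewer 4, reviewer 5, reviewer 6, reviewer 7} is a vertex cover of size 7: every edge has an endpoint in this set.
No smaller cover exists because reviewer 1–paper 1, reviewer 2–paper 6, reviewer 3–paper 5, reviewer 4–paper 2, reviewer 5–paper 3, reviewer 6–paper 4, reviewer 7–paper 7 is a matching of size 7, and a cover must include an endpoint of each of these disjoint edges (König's theorem).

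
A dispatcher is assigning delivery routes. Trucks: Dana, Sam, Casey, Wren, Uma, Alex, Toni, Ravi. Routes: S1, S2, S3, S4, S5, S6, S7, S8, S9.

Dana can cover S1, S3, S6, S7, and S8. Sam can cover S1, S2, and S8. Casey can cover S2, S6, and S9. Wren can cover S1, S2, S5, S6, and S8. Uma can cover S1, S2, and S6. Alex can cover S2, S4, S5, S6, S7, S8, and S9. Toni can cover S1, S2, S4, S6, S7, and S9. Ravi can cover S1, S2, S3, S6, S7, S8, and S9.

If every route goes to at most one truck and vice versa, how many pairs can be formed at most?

8

One maximum matching: Dana-S3, Sam-S8, Casey-S9, Wren-S5, Uma-S1, Alex-S6, Toni-S7, Ravi-S2.
This saturates every truck, so 8 is the maximum.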